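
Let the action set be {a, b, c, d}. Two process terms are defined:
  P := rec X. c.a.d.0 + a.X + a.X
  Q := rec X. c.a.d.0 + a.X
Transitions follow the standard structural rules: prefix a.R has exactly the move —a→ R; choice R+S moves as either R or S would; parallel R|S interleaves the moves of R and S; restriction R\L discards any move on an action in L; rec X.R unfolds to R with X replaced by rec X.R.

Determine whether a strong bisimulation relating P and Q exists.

LTS(P): 4 reachable states
  p0 = rec X. c.a.d.0 + a.X + a.X ⊢ -a-> p0, -c-> p1
  p1 = a.d.0 ⊢ -a-> p2
  p2 = d.0 ⊢ -d-> p3
  p3 = 0 ⊢ deadlocked
LTS(Q): 4 reachable states
  q0 = rec X. c.a.d.0 + a.X ⊢ -a-> q0, -c-> q1
  q1 = a.d.0 ⊢ -a-> q2
  q2 = d.0 ⊢ -d-> q3
  q3 = 0 ⊢ deadlocked
Coarsest stable partition (strong bisimilarity classes):
  B0 = {p0, q0}
  B1 = {p1, q1}
  B2 = {p2, q2}
  B3 = {p3, q3}
p0 ∈ B0, q0 ∈ B0 → same block

bisimilar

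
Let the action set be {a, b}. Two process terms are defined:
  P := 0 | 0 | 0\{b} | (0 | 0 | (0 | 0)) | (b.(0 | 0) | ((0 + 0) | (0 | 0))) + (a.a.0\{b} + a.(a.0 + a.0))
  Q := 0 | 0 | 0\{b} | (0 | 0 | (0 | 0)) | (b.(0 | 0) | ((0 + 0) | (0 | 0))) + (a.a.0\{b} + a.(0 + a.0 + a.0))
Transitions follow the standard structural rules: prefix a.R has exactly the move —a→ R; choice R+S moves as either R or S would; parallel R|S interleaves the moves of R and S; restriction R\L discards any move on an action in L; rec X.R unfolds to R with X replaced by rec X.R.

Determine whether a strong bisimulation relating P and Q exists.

YES

P's transition system — 6 states:
  m0 = 0 | 0 | 0\{b} | (0 | 0 | (0 | 0)) | (b.(0 | 0) | ((0 + 0) | (0 | 0))) + (a.a.0\{b} + a.(a.0 + a.0)) :: —a→ m1, —a→ m2, —b→ m3
  m1 = a.0 + a.0 :: —a→ m4
  m2 = a.0\{b} :: —a→ m5
  m3 = 0 | 0 | 0\{b} | (0 | 0 | (0 | 0)) | (0 | 0 | ((0 + 0) | (0 | 0))) :: (no moves)
  m4 = 0 :: (no moves)
  m5 = 0\{b} :: (no moves)
Q's transition system — 6 states:
  n0 = 0 | 0 | 0\{b} | (0 | 0 | (0 | 0)) | (b.(0 | 0) | ((0 + 0) | (0 | 0))) + (a.a.0\{b} + a.(0 + a.0 + a.0)) :: —a→ n1, —a→ n2, —b→ n3
  n1 = 0 + a.0 + a.0 :: —a→ n4
  n2 = a.0\{b} :: —a→ n5
  n3 = 0 | 0 | 0\{b} | (0 | 0 | (0 | 0)) | (0 | 0 | ((0 + 0) | (0 | 0))) :: (no moves)
  n4 = 0 :: (no moves)
  n5 = 0\{b} :: (no moves)
Partition-refinement fixed point:
  B0 = {m0, n0}
  B1 = {m3, m4, m5, n3, n4, n5}
  B2 = {m1, m2, n1, n2}
m0 ∈ B0, n0 ∈ B0 → same block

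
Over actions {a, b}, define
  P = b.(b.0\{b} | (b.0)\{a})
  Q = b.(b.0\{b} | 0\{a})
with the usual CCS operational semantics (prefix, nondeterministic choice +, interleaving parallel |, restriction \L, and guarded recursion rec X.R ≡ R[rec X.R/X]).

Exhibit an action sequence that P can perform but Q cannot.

bbb

LTS(P): 5 reachable states
  m0 = b.(b.0\{b} | (b.0)\{a}) has moves =b=> m1
  m1 = b.0\{b} | (b.0)\{a} has moves =b=> m2, =b=> m3
  m2 = 0\{b} | (b.0)\{a} has moves =b=> m4
  m3 = b.0\{b} | 0\{a} has moves =b=> m4
  m4 = 0\{b} | 0\{a} has moves deadlocked
LTS(Q): 3 reachable states
  n0 = b.(b.0\{b} | 0\{a}) has moves =b=> n1
  n1 = b.0\{b} | 0\{a} has moves =b=> n2
  n2 = 0\{b} | 0\{a} has moves deadlocked
Run σ = ⟨bbb⟩ on P: start {m0}
  step 1 (b): {m1}
  step 2 (b): {m2, m3}
  step 3 (b): {m4}
  P completes σ.
Run σ = ⟨bbb⟩ on Q: start {n0}
  step 1 (b): {n1}
  step 2 (b): {n2}
  step 3 (b): ∅ (Q stuck)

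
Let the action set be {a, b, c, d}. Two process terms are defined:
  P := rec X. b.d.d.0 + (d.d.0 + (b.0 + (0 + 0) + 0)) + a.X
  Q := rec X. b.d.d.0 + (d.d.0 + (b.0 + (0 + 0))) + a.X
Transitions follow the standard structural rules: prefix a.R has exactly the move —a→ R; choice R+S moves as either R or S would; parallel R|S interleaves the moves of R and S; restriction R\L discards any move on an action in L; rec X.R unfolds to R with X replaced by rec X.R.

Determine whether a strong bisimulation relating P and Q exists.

P ~ Q

LTS(P): 4 reachable states
  u0 = rec X. b.d.d.0 + (d.d.0 + (b.0 + (0 + 0) + 0)) + a.X ⊢ -a-> u0, -b-> u1, -b-> u2, -d-> u3
  u1 = 0 ⊢ ·
  u2 = d.d.0 ⊢ -d-> u3
  u3 = d.0 ⊢ -d-> u1
LTS(Q): 4 reachable states
  v0 = rec X. b.d.d.0 + (d.d.0 + (b.0 + (0 + 0))) + a.X ⊢ -a-> v0, -b-> v1, -b-> v2, -d-> v3
  v1 = 0 ⊢ ·
  v2 = d.d.0 ⊢ -d-> v3
  v3 = d.0 ⊢ -d-> v1
Partition-refinement fixed point:
  B0 = {u0, v0}
  B1 = {u3, v3}
  B2 = {u1, v1}
  B3 = {u2, v2}
u0 ∈ B0, v0 ∈ B0 → same block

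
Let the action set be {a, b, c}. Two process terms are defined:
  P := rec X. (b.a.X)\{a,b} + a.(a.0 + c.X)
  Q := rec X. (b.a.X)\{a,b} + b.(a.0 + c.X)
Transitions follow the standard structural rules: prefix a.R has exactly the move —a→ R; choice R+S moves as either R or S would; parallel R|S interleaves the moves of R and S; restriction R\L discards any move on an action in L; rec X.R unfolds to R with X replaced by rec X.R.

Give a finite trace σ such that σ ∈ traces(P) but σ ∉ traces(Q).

a

LTS(P): 3 reachable states
  s0 = rec X. (b.a.X)\{a,b} + a.(a.0 + c.X) :: =a=> s1
  s1 = a.0 + c.(rec X. (b.a.X)\{a,b} + a.(a.0 + c.X)) :: =a=> s2, =c=> s0
  s2 = 0 :: (no moves)
LTS(Q): 3 reachable states
  t0 = rec X. (b.a.X)\{a,b} + b.(a.0 + c.X) :: =b=> t1
  t1 = a.0 + c.(rec X. (b.a.X)\{a,b} + b.(a.0 + c.X)) :: =a=> t2, =c=> t0
  t2 = 0 :: (no moves)
Run σ = ⟨a⟩ on P: start {s0}
  step 1 (a): {s1}
  P completes σ.
Run σ = ⟨a⟩ on Q: start {t0}
  step 1 (a): ∅  — Q cannot continue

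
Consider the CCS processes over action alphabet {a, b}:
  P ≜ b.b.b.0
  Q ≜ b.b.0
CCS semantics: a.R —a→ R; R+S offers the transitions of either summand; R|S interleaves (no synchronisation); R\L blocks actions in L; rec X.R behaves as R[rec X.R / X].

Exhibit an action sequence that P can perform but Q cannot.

P's transition system — 4 states:
  p0 = b.b.b.0 | --b--▸ p1
  p1 = b.b.0 | --b--▸ p2
  p2 = b.0 | --b--▸ p3
  p3 = 0 | stopped
Q's transition system — 3 states:
  q0 = b.b.0 | --b--▸ q1
  q1 = b.0 | --b--▸ q2
  q2 = 0 | stopped
Executing bbb from P (initial set {p0}):
  [1] b ⇒ {p1}
  [2] b ⇒ {p2}
  [3] b ⇒ {p3}
  P completes σ.
Executing bbb from Q (initial set {q0}):
  [1] b ⇒ {q1}
  [2] b ⇒ {q2}
  [3] b ⇒ ∅ (Q stuck)

bbb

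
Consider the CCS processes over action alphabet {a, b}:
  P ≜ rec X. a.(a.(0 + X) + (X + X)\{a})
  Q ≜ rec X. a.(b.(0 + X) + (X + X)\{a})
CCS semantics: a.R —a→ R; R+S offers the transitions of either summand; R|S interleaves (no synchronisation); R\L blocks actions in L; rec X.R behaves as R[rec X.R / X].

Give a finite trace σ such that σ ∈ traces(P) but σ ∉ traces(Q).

LTS(P): 3 reachable states
  s0 = rec X. a.(a.(0 + X) + (X + X)\{a}) | =a=> s1
  s1 = a.(0 + (rec X. a.(a.(0 + X) + (X + X)\{a}))) + ((rec X. a.(a.(0 + X) + (X + X)\{a})) + (rec X. a.(a.(0 + X) + (X + X)\{a})))\{a} | =a=> s2
  s2 = 0 + (rec X. a.(a.(0 + X) + (X + X)\{a})) | =a=> s1
LTS(Q): 3 reachable states
  t0 = rec X. a.(b.(0 + X) + (X + X)\{a}) | =a=> t1
  t1 = b.(0 + (rec X. a.(b.(0 + X) + (X + X)\{a}))) + ((rec X. a.(b.(0 + X) + (X + X)\{a})) + (rec X. a.(b.(0 + X) + (X + X)\{a})))\{a} | =b=> t2
  t2 = 0 + (rec X. a.(b.(0 + X) + (X + X)\{a})) | =a=> t1
Trace ⟨aa⟩ through P, begin at {s0}:
  step 1 (a): {s1}
  step 2 (a): {s2}
  — P admits the full trace.
Trace ⟨aa⟩ through Q, begin at {t0}:
  step 1 (a): {t1}
  step 2 (a): ∅ (Q stuck)

aa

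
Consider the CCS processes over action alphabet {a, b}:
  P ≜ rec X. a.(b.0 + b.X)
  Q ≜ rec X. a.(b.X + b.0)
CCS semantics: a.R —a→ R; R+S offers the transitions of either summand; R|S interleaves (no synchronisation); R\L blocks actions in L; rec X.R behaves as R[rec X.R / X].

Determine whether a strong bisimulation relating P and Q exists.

LTS(P): 3 reachable states
  s0 = rec X. a.(b.0 + b.X) ⊢ —a→ s1
  s1 = b.0 + b.(rec X. a.(b.0 + b.X)) ⊢ —b→ s0, —b→ s2
  s2 = 0 ⊢ ∅
LTS(Q): 3 reachable states
  t0 = rec X. a.(b.X + b.0) ⊢ —a→ t1
  t1 = b.(rec X. a.(b.X + b.0)) + b.0 ⊢ —b→ t0, —b→ t2
  t2 = 0 ⊢ ∅
Coarsest stable partition (strong bisimilarity classes):
  B0 = {s0, t0}
  B1 = {s1, t1}
  B2 = {s2, t2}
s0 ∈ B0, t0 ∈ B0 → same block

bisimilar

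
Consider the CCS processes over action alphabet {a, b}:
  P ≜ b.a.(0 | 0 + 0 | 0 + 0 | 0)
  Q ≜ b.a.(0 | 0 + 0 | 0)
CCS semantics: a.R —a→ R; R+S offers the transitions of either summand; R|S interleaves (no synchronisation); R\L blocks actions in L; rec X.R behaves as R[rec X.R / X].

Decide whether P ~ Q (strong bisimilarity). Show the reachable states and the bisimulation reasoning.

LTS(P): 3 reachable states
  u0 = b.a.(0 | 0 + 0 | 0 + 0 | 0) :: =b=> u1
  u1 = a.(0 | 0 + 0 | 0 + 0 | 0) :: =a=> u2
  u2 = 0 | 0 + 0 | 0 + 0 | 0 :: stopped
LTS(Q): 3 reachable states
  v0 = b.a.(0 | 0 + 0 | 0) :: =b=> v1
  v1 = a.(0 | 0 + 0 | 0) :: =a=> v2
  v2 = 0 | 0 + 0 | 0 :: stopped
Coarsest stable partition (strong bisimilarity classes):
  B0 = {u0, v0}
  B1 = {u1, v1}
  B2 = {u2, v2}
u0 ∈ B0, v0 ∈ B0 → same block

bisimilar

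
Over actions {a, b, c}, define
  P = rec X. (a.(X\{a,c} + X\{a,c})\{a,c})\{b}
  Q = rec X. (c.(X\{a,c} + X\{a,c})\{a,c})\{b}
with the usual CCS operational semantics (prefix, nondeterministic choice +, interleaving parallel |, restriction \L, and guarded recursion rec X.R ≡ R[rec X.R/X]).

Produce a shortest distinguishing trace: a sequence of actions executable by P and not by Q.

a

Reachable graph of P (2 states):
  u0 = rec X. (a.(X\{a,c} + X\{a,c})\{a,c})\{b} :: ··a··> u1
  u1 = ((rec X. (a.(X\{a,c} + X\{a,c})\{a,c})\{b})\{a,c} + (rec X. (a.(X\{a,c} + X\{a,c})\{a,c})\{b})\{a,c})\{a,c}\{b} :: stopped
Reachable graph of Q (2 states):
  v0 = rec X. (c.(X\{a,c} + X\{a,c})\{a,c})\{b} :: ··c··> v1
  v1 = ((rec X. (c.(X\{a,c} + X\{a,c})\{a,c})\{b})\{a,c} + (rec X. (c.(X\{a,c} + X\{a,c})\{a,c})\{b})\{a,c})\{a,c}\{b} :: stopped
Trace ⟨a⟩ through P, begin at {u0}:
  [1] a ⇒ {u1}
  P completes σ.
Trace ⟨a⟩ through Q, begin at {v0}:
  [1] a ⇒ ∅ (Q stuck)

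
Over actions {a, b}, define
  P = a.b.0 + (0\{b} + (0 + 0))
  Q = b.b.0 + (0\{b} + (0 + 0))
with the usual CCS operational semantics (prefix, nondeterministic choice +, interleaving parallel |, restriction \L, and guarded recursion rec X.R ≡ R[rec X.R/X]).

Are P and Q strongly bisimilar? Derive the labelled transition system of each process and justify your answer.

P ≁ Q

LTS(P): 3 reachable states
  p0 = a.b.0 + (0\{b} + (0 + 0)) has moves —a→ p1
  p1 = b.0 has moves —b→ p2
  p2 = 0 has moves stopped
LTS(Q): 3 reachable states
  q0 = b.b.0 + (0\{b} + (0 + 0)) has moves —b→ q1
  q1 = b.0 has moves —b→ q2
  q2 = 0 has moves stopped
Partition-refinement fixed point:
  B0 = {p0}
  B1 = {p1, q1}
  B2 = {p2, q2}
  B3 = {q0}
p0 ∈ B0, q0 ∈ B3 → different blocks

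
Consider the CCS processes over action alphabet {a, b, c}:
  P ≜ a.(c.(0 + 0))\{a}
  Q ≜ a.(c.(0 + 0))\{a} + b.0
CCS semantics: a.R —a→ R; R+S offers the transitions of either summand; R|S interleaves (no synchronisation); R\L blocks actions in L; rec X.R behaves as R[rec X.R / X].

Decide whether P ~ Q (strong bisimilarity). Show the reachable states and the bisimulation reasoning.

not bisimilar

P's transition system — 3 states:
  m0 = a.(c.(0 + 0))\{a} :: =a=> m1
  m1 = (c.(0 + 0))\{a} :: =c=> m2
  m2 = (0 + 0)\{a} :: ∅
Q's transition system — 4 states:
  n0 = a.(c.(0 + 0))\{a} + b.0 :: =a=> n1, =b=> n2
  n1 = (c.(0 + 0))\{a} :: =c=> n3
  n2 = 0 :: ∅
  n3 = (0 + 0)\{a} :: ∅
Coarsest stable partition (strong bisimilarity classes):
  B0 = {m0}
  B1 = {m1, n1}
  B2 = {m2, n2, n3}
  B3 = {n0}
m0 ∈ B0, n0 ∈ B3 → different blocks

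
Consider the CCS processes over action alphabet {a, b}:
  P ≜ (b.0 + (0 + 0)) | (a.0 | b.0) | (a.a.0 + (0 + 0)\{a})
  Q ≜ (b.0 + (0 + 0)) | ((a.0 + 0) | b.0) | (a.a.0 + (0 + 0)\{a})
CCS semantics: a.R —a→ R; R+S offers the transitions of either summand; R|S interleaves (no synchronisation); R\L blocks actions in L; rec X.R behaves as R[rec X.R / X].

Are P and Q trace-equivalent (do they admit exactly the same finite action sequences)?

traces(P) = traces(Q)

LTS(P): 24 reachable states
  s0 = (b.0 + (0 + 0)) | (a.0 | b.0) | (a.a.0 + (0 + 0)\{a}) :: --a--▸ s1, --a--▸ s2, --b--▸ s3, --b--▸ s4
  s1 = (b.0 + (0 + 0)) | (0 | b.0) | (a.a.0 + (0 + 0)\{a}) :: --a--▸ s5, --b--▸ s6, --b--▸ s7
  s2 = (b.0 + (0 + 0)) | (a.0 | b.0) | a.0 :: --a--▸ s5, --a--▸ s8, --b--▸ s10, --b--▸ s9
  s3 = (b.0 + (0 + 0)) | (a.0 | 0) | (a.a.0 + (0 + 0)\{a}) :: --a--▸ s6, --a--▸ s9, --b--▸ s11
  s4 = 0 | (a.0 | b.0) | (a.a.0 + (0 + 0)\{a}) :: --a--▸ s10, --a--▸ s7, --b--▸ s11
  s5 = (b.0 + (0 + 0)) | (0 | b.0) | a.0 :: --a--▸ s12, --b--▸ s13, --b--▸ s14
  s6 = (b.0 + (0 + 0)) | (0 | 0) | (a.a.0 + (0 + 0)\{a}) :: --a--▸ s13, --b--▸ s15
  s7 = 0 | (0 | b.0) | (a.a.0 + (0 + 0)\{a}) :: --a--▸ s14, --b--▸ s15
  s8 = (b.0 + (0 + 0)) | (a.0 | b.0) | 0 :: --a--▸ s12, --b--▸ s16, --b--▸ s17
  s9 = (b.0 + (0 + 0)) | (a.0 | 0) | a.0 :: --a--▸ s13, --a--▸ s16, --b--▸ s18
  s10 = 0 | (a.0 | b.0) | a.0 :: --a--▸ s14, --a--▸ s17, --b--▸ s18
  s11 = 0 | (a.0 | 0) | (a.a.0 + (0 + 0)\{a}) :: --a--▸ s15, --a--▸ s18
  s12 = (b.0 + (0 + 0)) | (0 | b.0) | 0 :: --b--▸ s19, --b--▸ s20
  s13 = (b.0 + (0 + 0)) | (0 | 0) | a.0 :: --a--▸ s19, --b--▸ s21
  s14 = 0 | (0 | b.0) | a.0 :: --a--▸ s20, --b--▸ s21
  s15 = 0 | (0 | 0) | (a.a.0 + (0 + 0)\{a}) :: --a--▸ s21
  s16 = (b.0 + (0 + 0)) | (a.0 | 0) | 0 :: --a--▸ s19, --b--▸ s22
  s17 = 0 | (a.0 | b.0) | 0 :: --a--▸ s20, --b--▸ s22
  s18 = 0 | (a.0 | 0) | a.0 :: --a--▸ s21, --a--▸ s22
  s19 = (b.0 + (0 + 0)) | (0 | 0) | 0 :: --b--▸ s23
  s20 = 0 | (0 | b.0) | 0 :: --b--▸ s23
  s21 = 0 | (0 | 0) | a.0 :: --a--▸ s23
  s22 = 0 | (a.0 | 0) | 0 :: --a--▸ s23
  s23 = 0 | (0 | 0) | 0 :: (no moves)
LTS(Q): 24 reachable states
  t0 = (b.0 + (0 + 0)) | ((a.0 + 0) | b.0) | (a.a.0 + (0 + 0)\{a}) :: --a--▸ t1, --a--▸ t2, --b--▸ t3, --b--▸ t4
  t1 = (b.0 + (0 + 0)) | ((a.0 + 0) | b.0) | a.0 :: --a--▸ t5, --a--▸ t6, --b--▸ t7, --b--▸ t8
  t2 = (b.0 + (0 + 0)) | (0 | b.0) | (a.a.0 + (0 + 0)\{a}) :: --a--▸ t6, --b--▸ t10, --b--▸ t9
  t3 = (b.0 + (0 + 0)) | ((a.0 + 0) | 0) | (a.a.0 + (0 + 0)\{a}) :: --a--▸ t7, --a--▸ t9, --b--▸ t11
  t4 = 0 | ((a.0 + 0) | b.0) | (a.a.0 + (0 + 0)\{a}) :: --a--▸ t10, --a--▸ t8, --b--▸ t11
  t5 = (b.0 + (0 + 0)) | ((a.0 + 0) | b.0) | 0 :: --a--▸ t12, --b--▸ t13, --b--▸ t14
  t6 = (b.0 + (0 + 0)) | (0 | b.0) | a.0 :: --a--▸ t12, --b--▸ t15, --b--▸ t16
  t7 = (b.0 + (0 + 0)) | ((a.0 + 0) | 0) | a.0 :: --a--▸ t13, --a--▸ t15, --b--▸ t17
  t8 = 0 | ((a.0 + 0) | b.0) | a.0 :: --a--▸ t14, --a--▸ t16, --b--▸ t17
  t9 = (b.0 + (0 + 0)) | (0 | 0) | (a.a.0 + (0 + 0)\{a}) :: --a--▸ t15, --b--▸ t18
  t10 = 0 | (0 | b.0) | (a.a.0 + (0 + 0)\{a}) :: --a--▸ t16, --b--▸ t18
  t11 = 0 | ((a.0 + 0) | 0) | (a.a.0 + (0 + 0)\{a}) :: --a--▸ t17, --a--▸ t18
  t12 = (b.0 + (0 + 0)) | (0 | b.0) | 0 :: --b--▸ t19, --b--▸ t20
  t13 = (b.0 + (0 + 0)) | ((a.0 + 0) | 0) | 0 :: --a--▸ t19, --b--▸ t21
  t14 = 0 | ((a.0 + 0) | b.0) | 0 :: --a--▸ t20, --b--▸ t21
  t15 = (b.0 + (0 + 0)) | (0 | 0) | a.0 :: --a--▸ t19, --b--▸ t22
  t16 = 0 | (0 | b.0) | a.0 :: --a--▸ t20, --b--▸ t22
  t17 = 0 | ((a.0 + 0) | 0) | a.0 :: --a--▸ t21, --a--▸ t22
  t18 = 0 | (0 | 0) | (a.a.0 + (0 + 0)\{a}) :: --a--▸ t22
  t19 = (b.0 + (0 + 0)) | (0 | 0) | 0 :: --b--▸ t23
  t20 = 0 | (0 | b.0) | 0 :: --b--▸ t23
  t21 = 0 | ((a.0 + 0) | 0) | 0 :: --a--▸ t23
  t22 = 0 | (0 | 0) | a.0 :: --a--▸ t23
  t23 = 0 | (0 | 0) | 0 :: (no moves)
Coarsest stable partition (strong bisimilarity classes):
  B0 = {s0, t0}
  B1 = {s1, s2, t1, t2}
  B2 = {s5, s8, t5, t6}
  B3 = {s12, t12}
  B4 = {s19, s20, t19, t20}
  B5 = {s23, t23}
  B6 = {s13, s14, s16, s17, t13, t14, t15, t16}
  B7 = {s21, s22, t21, t22}
  B8 = {s10, s6, s7, s9, t10, t7, t8, t9}
  B9 = {s15, s18, t17, t18}
  B10 = {s3, s4, t3, t4}
  B11 = {s11, t11}
s0 ∈ B0, t0 ∈ B0 → same block
Bisimilar ⇒ trace-equivalent.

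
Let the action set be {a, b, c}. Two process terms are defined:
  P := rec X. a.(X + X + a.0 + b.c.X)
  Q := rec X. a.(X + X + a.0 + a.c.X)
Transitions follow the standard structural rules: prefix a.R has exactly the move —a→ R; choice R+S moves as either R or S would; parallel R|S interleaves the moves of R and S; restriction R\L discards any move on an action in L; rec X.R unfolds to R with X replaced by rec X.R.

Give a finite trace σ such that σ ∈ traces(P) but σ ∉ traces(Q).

ab

P's transition system — 4 states:
  u0 = rec X. a.(X + X + a.0 + b.c.X) :: =a=> u1
  u1 = (rec X. a.(X + X + a.0 + b.c.X)) + (rec X. a.(X + X + a.0 + b.c.X)) + a.0 + b.c.(rec X. a.(X + X + a.0 + b.c.X)) :: =a=> u1, =a=> u2, =b=> u3
  u2 = 0 :: (no moves)
  u3 = c.(rec X. a.(X + X + a.0 + b.c.X)) :: =c=> u0
Q's transition system — 4 states:
  v0 = rec X. a.(X + X + a.0 + a.c.X) :: =a=> v1
  v1 = (rec X. a.(X + X + a.0 + a.c.X)) + (rec X. a.(X + X + a.0 + a.c.X)) + a.0 + a.c.(rec X. a.(X + X + a.0 + a.c.X)) :: =a=> v1, =a=> v2, =a=> v3
  v2 = 0 :: (no moves)
  v3 = c.(rec X. a.(X + X + a.0 + a.c.X)) :: =c=> v0
Executing ab from P (initial set {u0}):
  after a @ step 1: {u1}
  after b @ step 2: {u3}
  — P admits the full trace.
Executing ab from Q (initial set {v0}):
  after a @ step 1: {v1}
  after b @ step 2: ∅  — Q cannot continue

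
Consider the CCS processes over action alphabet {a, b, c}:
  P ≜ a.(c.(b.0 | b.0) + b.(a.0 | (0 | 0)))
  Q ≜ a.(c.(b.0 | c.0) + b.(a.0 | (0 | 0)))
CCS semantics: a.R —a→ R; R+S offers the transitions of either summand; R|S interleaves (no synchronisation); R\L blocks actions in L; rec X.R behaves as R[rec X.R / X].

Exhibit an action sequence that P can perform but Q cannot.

LTS(P): 8 reachable states
  m0 = a.(c.(b.0 | b.0) + b.(a.0 | (0 | 0))) has moves --a--▸ m1
  m1 = c.(b.0 | b.0) + b.(a.0 | (0 | 0)) has moves --b--▸ m2, --c--▸ m3
  m2 = a.0 | (0 | 0) has moves --a--▸ m4
  m3 = b.0 | b.0 has moves --b--▸ m5, --b--▸ m6
  m4 = 0 | (0 | 0) has moves ·
  m5 = 0 | b.0 has moves --b--▸ m7
  m6 = b.0 | 0 has moves --b--▸ m7
  m7 = 0 | 0 has moves ·
LTS(Q): 8 reachable states
  n0 = a.(c.(b.0 | c.0) + b.(a.0 | (0 | 0))) has moves --a--▸ n1
  n1 = c.(b.0 | c.0) + b.(a.0 | (0 | 0)) has moves --b--▸ n2, --c--▸ n3
  n2 = a.0 | (0 | 0) has moves --a--▸ n4
  n3 = b.0 | c.0 has moves --b--▸ n5, --c--▸ n6
  n4 = 0 | (0 | 0) has moves ·
  n5 = 0 | c.0 has moves --c--▸ n7
  n6 = b.0 | 0 has moves --b--▸ n7
  n7 = 0 | 0 has moves ·
Trace ⟨acbb⟩ through P, begin at {m0}:
  after a @ step 1: {m1}
  after c @ step 2: {m3}
  after b @ step 3: {m5, m6}
  after b @ step 4: {m7}
  P completes σ.
Trace ⟨acbb⟩ through Q, begin at {n0}:
  after a @ step 1: {n1}
  after c @ step 2: {n3}
  after b @ step 3: {n5}
  after b @ step 4: ∅ (Q stuck)

acbb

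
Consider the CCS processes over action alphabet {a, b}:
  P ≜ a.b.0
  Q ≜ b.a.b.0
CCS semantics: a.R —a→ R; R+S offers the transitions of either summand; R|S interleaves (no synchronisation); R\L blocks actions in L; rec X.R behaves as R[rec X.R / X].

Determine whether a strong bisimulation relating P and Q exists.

P ≁ Q

LTS(P): 3 reachable states
  p0 = a.b.0 | ··a··> p1
  p1 = b.0 | ··b··> p2
  p2 = 0 | ∅
LTS(Q): 4 reachable states
  q0 = b.a.b.0 | ··b··> q1
  q1 = a.b.0 | ··a··> q2
  q2 = b.0 | ··b··> q3
  q3 = 0 | ∅
Bisimilarity quotient blocks:
  B0 = {p0, q1}
  B1 = {p1, q2}
  B2 = {p2, q3}
  B3 = {q0}
p0 ∈ B0, q0 ∈ B3 → different blocks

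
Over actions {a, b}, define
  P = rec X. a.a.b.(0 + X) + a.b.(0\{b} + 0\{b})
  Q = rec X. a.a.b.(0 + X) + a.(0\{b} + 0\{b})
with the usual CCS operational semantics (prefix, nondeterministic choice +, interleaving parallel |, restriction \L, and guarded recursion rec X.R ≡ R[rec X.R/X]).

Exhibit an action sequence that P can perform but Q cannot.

ab

P's transition system — 6 states:
  s0 = rec X. a.a.b.(0 + X) + a.b.(0\{b} + 0\{b}) | —a→ s1, —a→ s2
  s1 = a.b.(0 + (rec X. a.a.b.(0 + X) + a.b.(0\{b} + 0\{b}))) | —a→ s3
  s2 = b.(0\{b} + 0\{b}) | —b→ s4
  s3 = b.(0 + (rec X. a.a.b.(0 + X) + a.b.(0\{b} + 0\{b}))) | —b→ s5
  s4 = 0\{b} + 0\{b} | deadlocked
  s5 = 0 + (rec X. a.a.b.(0 + X) + a.b.(0\{b} + 0\{b})) | —a→ s1, —a→ s2
Q's transition system — 5 states:
  t0 = rec X. a.a.b.(0 + X) + a.(0\{b} + 0\{b}) | —a→ t1, —a→ t2
  t1 = 0\{b} + 0\{b} | deadlocked
  t2 = a.b.(0 + (rec X. a.a.b.(0 + X) + a.(0\{b} + 0\{b}))) | —a→ t3
  t3 = b.(0 + (rec X. a.a.b.(0 + X) + a.(0\{b} + 0\{b}))) | —b→ t4
  t4 = 0 + (rec X. a.a.b.(0 + X) + a.(0\{b} + 0\{b})) | —a→ t1, —a→ t2
Executing ab from P (initial set {s0}):
  after a @ step 1: {s1, s2}
  after b @ step 2: {s4}
  P completes σ.
Executing ab from Q (initial set {t0}):
  after a @ step 1: {t1, t2}
  after b @ step 2: no successor for Q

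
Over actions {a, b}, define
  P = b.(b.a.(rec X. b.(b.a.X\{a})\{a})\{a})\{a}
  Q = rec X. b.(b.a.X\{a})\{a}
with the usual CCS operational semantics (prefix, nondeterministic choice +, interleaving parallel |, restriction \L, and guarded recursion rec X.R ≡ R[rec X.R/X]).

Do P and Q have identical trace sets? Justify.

traces(P) = traces(Q)

P's transition system — 3 states:
  s0 = b.(b.a.(rec X. b.(b.a.X\{a})\{a})\{a})\{a} | --b--▸ s1
  s1 = (b.a.(rec X. b.(b.a.X\{a})\{a})\{a})\{a} | --b--▸ s2
  s2 = (a.(rec X. b.(b.a.X\{a})\{a})\{a})\{a} | (no moves)
Q's transition system — 3 states:
  t0 = rec X. b.(b.a.X\{a})\{a} | --b--▸ t1
  t1 = (b.a.(rec X. b.(b.a.X\{a})\{a})\{a})\{a} | --b--▸ t2
  t2 = (a.(rec X. b.(b.a.X\{a})\{a})\{a})\{a} | (no moves)
Bisimilarity quotient blocks:
  B0 = {s0, t0}
  B1 = {s1, t1}
  B2 = {s2, t2}
s0 ∈ B0, t0 ∈ B0 → same block
Bisimilar ⇒ trace-equivalent.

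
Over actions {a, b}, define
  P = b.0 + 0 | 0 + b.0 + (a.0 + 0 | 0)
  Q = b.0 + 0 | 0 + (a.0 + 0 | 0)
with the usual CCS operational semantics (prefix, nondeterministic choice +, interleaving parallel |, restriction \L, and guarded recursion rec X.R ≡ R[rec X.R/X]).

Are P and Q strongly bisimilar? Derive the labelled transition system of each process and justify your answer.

YES

Reachable graph of P (2 states):
  m0 = b.0 + 0 | 0 + b.0 + (a.0 + 0 | 0) ⊢ —a→ m1, —b→ m1
  m1 = 0 ⊢ ·
Reachable graph of Q (2 states):
  n0 = b.0 + 0 | 0 + (a.0 + 0 | 0) ⊢ —a→ n1, —b→ n1
  n1 = 0 ⊢ ·
Partition-refinement fixed point:
  B0 = {m0, n0}
  B1 = {m1, n1}
m0 ∈ B0, n0 ∈ B0 → same block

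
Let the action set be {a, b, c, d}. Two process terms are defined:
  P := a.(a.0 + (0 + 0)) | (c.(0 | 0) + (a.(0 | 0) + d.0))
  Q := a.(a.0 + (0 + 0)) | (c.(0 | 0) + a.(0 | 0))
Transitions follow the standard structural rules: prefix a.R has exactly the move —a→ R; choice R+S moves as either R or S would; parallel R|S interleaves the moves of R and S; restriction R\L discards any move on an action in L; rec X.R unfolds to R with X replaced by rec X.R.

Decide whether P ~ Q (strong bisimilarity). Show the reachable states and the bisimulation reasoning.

P's transition system — 9 states:
  p0 = a.(a.0 + (0 + 0)) | (c.(0 | 0) + (a.(0 | 0) + d.0)) has moves -a-> p1, -a-> p2, -c-> p2, -d-> p3
  p1 = (a.0 + (0 + 0)) | (c.(0 | 0) + (a.(0 | 0) + d.0)) has moves -a-> p4, -a-> p5, -c-> p4, -d-> p6
  p2 = a.(a.0 + (0 + 0)) | (0 | 0) has moves -a-> p4
  p3 = a.(a.0 + (0 + 0)) | 0 has moves -a-> p6
  p4 = (a.0 + (0 + 0)) | (0 | 0) has moves -a-> p7
  p5 = 0 | (c.(0 | 0) + (a.(0 | 0) + d.0)) has moves -a-> p7, -c-> p7, -d-> p8
  p6 = (a.0 + (0 + 0)) | 0 has moves -a-> p8
  p7 = 0 | (0 | 0) has moves ·
  p8 = 0 | 0 has moves ·
Q's transition system — 6 states:
  q0 = a.(a.0 + (0 + 0)) | (c.(0 | 0) + a.(0 | 0)) has moves -a-> q1, -a-> q2, -c-> q2
  q1 = (a.0 + (0 + 0)) | (c.(0 | 0) + a.(0 | 0)) has moves -a-> q3, -a-> q4, -c-> q3
  q2 = a.(a.0 + (0 + 0)) | (0 | 0) has moves -a-> q3
  q3 = (a.0 + (0 + 0)) | (0 | 0) has moves -a-> q5
  q4 = 0 | (c.(0 | 0) + a.(0 | 0)) has moves -a-> q5, -c-> q5
  q5 = 0 | (0 | 0) has moves ·
Coarsest stable partition (strong bisimilarity classes):
  B0 = {p0}
  B1 = {p2, p3, q2}
  B2 = {p4, p6, q3}
  B3 = {p7, p8, q5}
  B4 = {p1}
  B5 = {p5}
  B6 = {q0}
  B7 = {q1}
  B8 = {q4}
p0 ∈ B0, q0 ∈ B6 → different blocks

P ≁ Q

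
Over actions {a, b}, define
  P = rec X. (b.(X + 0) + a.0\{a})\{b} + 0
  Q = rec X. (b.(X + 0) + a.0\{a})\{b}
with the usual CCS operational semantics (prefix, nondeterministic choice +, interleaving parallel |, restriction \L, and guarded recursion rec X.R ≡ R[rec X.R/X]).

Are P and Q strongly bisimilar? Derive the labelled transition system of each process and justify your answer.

P's transition system — 2 states:
  p0 = rec X. (b.(X + 0) + a.0\{a})\{b} + 0 | ··a··> p1
  p1 = 0\{a}\{b} | ∅
Q's transition system — 2 states:
  q0 = rec X. (b.(X + 0) + a.0\{a})\{b} | ··a··> q1
  q1 = 0\{a}\{b} | ∅
Coarsest stable partition (strong bisimilarity classes):
  B0 = {p0, q0}
  B1 = {p1, q1}
p0 ∈ B0, q0 ∈ B0 → same block

bisimilar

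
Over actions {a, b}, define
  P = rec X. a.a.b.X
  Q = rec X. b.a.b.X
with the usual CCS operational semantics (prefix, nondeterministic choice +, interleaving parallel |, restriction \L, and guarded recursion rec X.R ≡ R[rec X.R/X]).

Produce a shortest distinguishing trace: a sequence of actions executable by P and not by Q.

P's transition system — 3 states:
  m0 = rec X. a.a.b.X | ··a··> m1
  m1 = a.b.(rec X. a.a.b.X) | ··a··> m2
  m2 = b.(rec X. a.a.b.X) | ··b··> m0
Q's transition system — 3 states:
  n0 = rec X. b.a.b.X | ··b··> n1
  n1 = a.b.(rec X. b.a.b.X) | ··a··> n2
  n2 = b.(rec X. b.a.b.X) | ··b··> n0
Trace ⟨a⟩ through P, begin at {m0}:
  step 1 (a): {m1}
  ✓ P
Trace ⟨a⟩ through Q, begin at {n0}:
  step 1 (a): ∅ (Q stuck)

a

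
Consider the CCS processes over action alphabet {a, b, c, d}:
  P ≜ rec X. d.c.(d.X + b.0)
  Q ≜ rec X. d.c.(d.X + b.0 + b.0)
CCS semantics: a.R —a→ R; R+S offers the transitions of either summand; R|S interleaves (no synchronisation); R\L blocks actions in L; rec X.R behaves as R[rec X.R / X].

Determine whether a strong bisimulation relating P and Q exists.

bisimilar

P's transition system — 4 states:
  m0 = rec X. d.c.(d.X + b.0) ⊢ —d→ m1
  m1 = c.(d.(rec X. d.c.(d.X + b.0)) + b.0) ⊢ —c→ m2
  m2 = d.(rec X. d.c.(d.X + b.0)) + b.0 ⊢ —b→ m3, —d→ m0
  m3 = 0 ⊢ ∅
Q's transition system — 4 states:
  n0 = rec X. d.c.(d.X + b.0 + b.0) ⊢ —d→ n1
  n1 = c.(d.(rec X. d.c.(d.X + b.0 + b.0)) + b.0 + b.0) ⊢ —c→ n2
  n2 = d.(rec X. d.c.(d.X + b.0 + b.0)) + b.0 + b.0 ⊢ —b→ n3, —d→ n0
  n3 = 0 ⊢ ∅
Bisimilarity quotient blocks:
  B0 = {m0, n0}
  B1 = {m1, n1}
  B2 = {m2, n2}
  B3 = {m3, n3}
m0 ∈ B0, n0 ∈ B0 → same block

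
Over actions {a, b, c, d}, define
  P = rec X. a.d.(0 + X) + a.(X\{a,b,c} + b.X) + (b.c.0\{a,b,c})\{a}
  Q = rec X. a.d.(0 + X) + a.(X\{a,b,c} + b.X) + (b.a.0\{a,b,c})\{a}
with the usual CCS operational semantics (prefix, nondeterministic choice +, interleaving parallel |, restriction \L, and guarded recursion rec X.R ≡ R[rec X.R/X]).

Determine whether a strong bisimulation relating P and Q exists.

NO

Reachable graph of P (6 states):
  u0 = rec X. a.d.(0 + X) + a.(X\{a,b,c} + b.X) + (b.c.0\{a,b,c})\{a} :: =a=> u1, =a=> u2, =b=> u3
  u1 = (rec X. a.d.(0 + X) + a.(X\{a,b,c} + b.X) + (b.c.0\{a,b,c})\{a})\{a,b,c} + b.(rec X. a.d.(0 + X) + a.(X\{a,b,c} + b.X) + (b.c.0\{a,b,c})\{a}) :: =b=> u0
  u2 = d.(0 + (rec X. a.d.(0 + X) + a.(X\{a,b,c} + b.X) + (b.c.0\{a,b,c})\{a})) :: =d=> u4
  u3 = (c.0\{a,b,c})\{a} :: =c=> u5
  u4 = 0 + (rec X. a.d.(0 + X) + a.(X\{a,b,c} + b.X) + (b.c.0\{a,b,c})\{a}) :: =a=> u1, =a=> u2, =b=> u3
  u5 = 0\{a,b,c}\{a} :: (no moves)
Reachable graph of Q (5 states):
  v0 = rec X. a.d.(0 + X) + a.(X\{a,b,c} + b.X) + (b.a.0\{a,b,c})\{a} :: =a=> v1, =a=> v2, =b=> v3
  v1 = (rec X. a.d.(0 + X) + a.(X\{a,b,c} + b.X) + (b.a.0\{a,b,c})\{a})\{a,b,c} + b.(rec X. a.d.(0 + X) + a.(X\{a,b,c} + b.X) + (b.a.0\{a,b,c})\{a}) :: =b=> v0
  v2 = d.(0 + (rec X. a.d.(0 + X) + a.(X\{a,b,c} + b.X) + (b.a.0\{a,b,c})\{a})) :: =d=> v4
  v3 = (a.0\{a,b,c})\{a} :: (no moves)
  v4 = 0 + (rec X. a.d.(0 + X) + a.(X\{a,b,c} + b.X) + (b.a.0\{a,b,c})\{a}) :: =a=> v1, =a=> v2, =b=> v3
Bisimilarity quotient blocks:
  B0 = {u0, u4}
  B1 = {u3}
  B2 = {u5, v3}
  B3 = {u2}
  B4 = {u1}
  B5 = {v0, v4}
  B6 = {v1}
  B7 = {v2}
u0 ∈ B0, v0 ∈ B5 → different blocks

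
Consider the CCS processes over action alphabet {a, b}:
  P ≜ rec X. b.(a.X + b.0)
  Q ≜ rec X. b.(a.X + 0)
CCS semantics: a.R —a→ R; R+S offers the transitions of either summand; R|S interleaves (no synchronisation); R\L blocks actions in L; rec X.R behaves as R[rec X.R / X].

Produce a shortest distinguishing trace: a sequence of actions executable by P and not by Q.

LTS(P): 3 reachable states
  p0 = rec X. b.(a.X + b.0) ⊢ ··b··> p1
  p1 = a.(rec X. b.(a.X + b.0)) + b.0 ⊢ ··a··> p0, ··b··> p2
  p2 = 0 ⊢ stopped
LTS(Q): 2 reachable states
  q0 = rec X. b.(a.X + 0) ⊢ ··b··> q1
  q1 = a.(rec X. b.(a.X + 0)) + 0 ⊢ ··a··> q0
Trace ⟨bb⟩ through P, begin at {p0}:
  after b @ step 1: {p1}
  after b @ step 2: {p2}
  P completes σ.
Trace ⟨bb⟩ through Q, begin at {q0}:
  after b @ step 1: {q1}
  after b @ step 2: ∅ (Q stuck)

bb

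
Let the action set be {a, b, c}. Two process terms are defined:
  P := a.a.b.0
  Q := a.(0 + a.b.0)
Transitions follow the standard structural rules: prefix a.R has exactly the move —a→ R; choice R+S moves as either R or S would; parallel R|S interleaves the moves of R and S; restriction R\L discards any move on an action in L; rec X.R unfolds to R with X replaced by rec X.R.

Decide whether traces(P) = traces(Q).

P's transition system — 4 states:
  p0 = a.a.b.0 :: =a=> p1
  p1 = a.b.0 :: =a=> p2
  p2 = b.0 :: =b=> p3
  p3 = 0 :: deadlocked
Q's transition system — 4 states:
  q0 = a.(0 + a.b.0) :: =a=> q1
  q1 = 0 + a.b.0 :: =a=> q2
  q2 = b.0 :: =b=> q3
  q3 = 0 :: deadlocked
Coarsest stable partition (strong bisimilarity classes):
  B0 = {p0, q0}
  B1 = {p1, q1}
  B2 = {p2, q2}
  B3 = {p3, q3}
p0 ∈ B0, q0 ∈ B0 → same block
Bisimilar ⇒ trace-equivalent.

trace-equivalent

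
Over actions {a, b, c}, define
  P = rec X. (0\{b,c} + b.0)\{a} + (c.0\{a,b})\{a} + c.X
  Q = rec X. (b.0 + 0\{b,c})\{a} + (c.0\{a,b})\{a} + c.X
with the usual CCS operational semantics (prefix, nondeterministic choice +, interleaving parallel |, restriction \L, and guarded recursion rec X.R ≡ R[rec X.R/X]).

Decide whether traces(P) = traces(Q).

trace-equivalent

P's transition system — 3 states:
  p0 = rec X. (0\{b,c} + b.0)\{a} + (c.0\{a,b})\{a} + c.X :: --b--▸ p1, --c--▸ p0, --c--▸ p2
  p1 = 0\{a} :: stopped
  p2 = 0\{a,b}\{a} :: stopped
Q's transition system — 3 states:
  q0 = rec X. (b.0 + 0\{b,c})\{a} + (c.0\{a,b})\{a} + c.X :: --b--▸ q1, --c--▸ q0, --c--▸ q2
  q1 = 0\{a} :: stopped
  q2 = 0\{a,b}\{a} :: stopped
Bisimilarity quotient blocks:
  B0 = {p0, q0}
  B1 = {p1, p2, q1, q2}
p0 ∈ B0, q0 ∈ B0 → same block
Bisimilar ⇒ trace-equivalent.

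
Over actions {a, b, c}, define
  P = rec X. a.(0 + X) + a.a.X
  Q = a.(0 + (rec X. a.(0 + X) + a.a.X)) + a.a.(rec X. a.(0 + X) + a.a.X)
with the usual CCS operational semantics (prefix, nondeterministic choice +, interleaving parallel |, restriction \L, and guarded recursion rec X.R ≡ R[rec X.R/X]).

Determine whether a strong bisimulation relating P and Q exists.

Reachable graph of P (3 states):
  m0 = rec X. a.(0 + X) + a.a.X has moves =a=> m1, =a=> m2
  m1 = 0 + (rec X. a.(0 + X) + a.a.X) has moves =a=> m1, =a=> m2
  m2 = a.(rec X. a.(0 + X) + a.a.X) has moves =a=> m0
Reachable graph of Q (4 states):
  n0 = a.(0 + (rec X. a.(0 + X) + a.a.X)) + a.a.(rec X. a.(0 + X) + a.a.X) has moves =a=> n1, =a=> n2
  n1 = 0 + (rec X. a.(0 + X) + a.a.X) has moves =a=> n1, =a=> n2
  n2 = a.(rec X. a.(0 + X) + a.a.X) has moves =a=> n3
  n3 = rec X. a.(0 + X) + a.a.X has moves =a=> n1, =a=> n2
Bisimilarity quotient blocks:
  B0 = {m0, m1, m2, n0, n1, n2, n3}
m0 ∈ B0, n0 ∈ B0 → same block

YES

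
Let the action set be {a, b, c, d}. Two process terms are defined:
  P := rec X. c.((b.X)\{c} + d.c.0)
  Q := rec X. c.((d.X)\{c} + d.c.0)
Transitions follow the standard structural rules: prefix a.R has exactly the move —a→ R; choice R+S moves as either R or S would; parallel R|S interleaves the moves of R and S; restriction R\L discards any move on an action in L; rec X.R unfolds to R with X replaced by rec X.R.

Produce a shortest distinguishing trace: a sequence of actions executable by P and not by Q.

LTS(P): 5 reachable states
  m0 = rec X. c.((b.X)\{c} + d.c.0) ⊢ --c--▸ m1
  m1 = (b.(rec X. c.((b.X)\{c} + d.c.0)))\{c} + d.c.0 ⊢ --b--▸ m2, --d--▸ m3
  m2 = (rec X. c.((b.X)\{c} + d.c.0))\{c} ⊢ deadlocked
  m3 = c.0 ⊢ --c--▸ m4
  m4 = 0 ⊢ deadlocked
LTS(Q): 5 reachable states
  n0 = rec X. c.((d.X)\{c} + d.c.0) ⊢ --c--▸ n1
  n1 = (d.(rec X. c.((d.X)\{c} + d.c.0)))\{c} + d.c.0 ⊢ --d--▸ n2, --d--▸ n3
  n2 = (rec X. c.((d.X)\{c} + d.c.0))\{c} ⊢ deadlocked
  n3 = c.0 ⊢ --c--▸ n4
  n4 = 0 ⊢ deadlocked
Run σ = ⟨cb⟩ on P: start {m0}
  after c @ step 1: {m1}
  after b @ step 2: {m2}
  ✓ P
Run σ = ⟨cb⟩ on Q: start {n0}
  after c @ step 1: {n1}
  after b @ step 2: no successor for Q

cb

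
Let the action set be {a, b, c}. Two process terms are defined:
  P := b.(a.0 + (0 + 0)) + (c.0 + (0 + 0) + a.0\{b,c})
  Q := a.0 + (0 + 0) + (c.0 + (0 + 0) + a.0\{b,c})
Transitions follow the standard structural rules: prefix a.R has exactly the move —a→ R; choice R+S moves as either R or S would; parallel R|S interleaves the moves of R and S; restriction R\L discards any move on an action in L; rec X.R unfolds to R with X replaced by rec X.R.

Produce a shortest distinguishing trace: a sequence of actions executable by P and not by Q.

P's transition system — 4 states:
  u0 = b.(a.0 + (0 + 0)) + (c.0 + (0 + 0) + a.0\{b,c}) → =a=> u1, =b=> u2, =c=> u3
  u1 = 0\{b,c} → stopped
  u2 = a.0 + (0 + 0) → =a=> u3
  u3 = 0 → stopped
Q's transition system — 3 states:
  v0 = a.0 + (0 + 0) + (c.0 + (0 + 0) + a.0\{b,c}) → =a=> v1, =a=> v2, =c=> v1
  v1 = 0 → stopped
  v2 = 0\{b,c} → stopped
Executing b from P (initial set {u0}):
  step 1 (b): {u2}
  ✓ P
Executing b from Q (initial set {v0}):
  step 1 (b): no successor for Q

b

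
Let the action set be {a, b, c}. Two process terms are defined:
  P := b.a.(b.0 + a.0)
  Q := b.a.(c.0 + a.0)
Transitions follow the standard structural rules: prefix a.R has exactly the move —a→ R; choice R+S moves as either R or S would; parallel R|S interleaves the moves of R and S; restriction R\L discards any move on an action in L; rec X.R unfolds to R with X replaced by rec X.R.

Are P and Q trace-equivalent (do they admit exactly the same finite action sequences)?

trace-distinct — witness ⟨bab⟩

Reachable graph of P (4 states):
  s0 = b.a.(b.0 + a.0) | =b=> s1
  s1 = a.(b.0 + a.0) | =a=> s2
  s2 = b.0 + a.0 | =a=> s3, =b=> s3
  s3 = 0 | stopped
Reachable graph of Q (4 states):
  t0 = b.a.(c.0 + a.0) | =b=> t1
  t1 = a.(c.0 + a.0) | =a=> t2
  t2 = c.0 + a.0 | =a=> t3, =c=> t3
  t3 = 0 | stopped
Run σ = ⟨bab⟩ on P: start {s0}
  after b @ step 1: {s1}
  after a @ step 2: {s2}
  after b @ step 3: {s3}
  ✓ P
Run σ = ⟨bab⟩ on Q: start {t0}
  after b @ step 1: {t1}
  after a @ step 2: {t2}
  after b @ step 3: no successor for Q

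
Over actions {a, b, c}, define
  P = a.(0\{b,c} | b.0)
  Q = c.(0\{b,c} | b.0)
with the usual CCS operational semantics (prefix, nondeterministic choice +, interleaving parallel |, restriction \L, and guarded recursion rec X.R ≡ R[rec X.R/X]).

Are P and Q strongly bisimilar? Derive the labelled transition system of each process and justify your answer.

P ≁ Q

LTS(P): 3 reachable states
  m0 = a.(0\{b,c} | b.0) | --a--▸ m1
  m1 = 0\{b,c} | b.0 | --b--▸ m2
  m2 = 0\{b,c} | 0 | ∅
LTS(Q): 3 reachable states
  n0 = c.(0\{b,c} | b.0) | --c--▸ n1
  n1 = 0\{b,c} | b.0 | --b--▸ n2
  n2 = 0\{b,c} | 0 | ∅
Partition-refinement fixed point:
  B0 = {m0}
  B1 = {m1, n1}
  B2 = {m2, n2}
  B3 = {n0}
m0 ∈ B0, n0 ∈ B3 → different blocks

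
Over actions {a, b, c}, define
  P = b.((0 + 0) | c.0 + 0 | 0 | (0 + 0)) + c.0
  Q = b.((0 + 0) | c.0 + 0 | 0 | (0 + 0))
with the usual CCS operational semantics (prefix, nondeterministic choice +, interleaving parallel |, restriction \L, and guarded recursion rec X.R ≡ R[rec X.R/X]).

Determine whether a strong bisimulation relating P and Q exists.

P ≁ Q

Reachable graph of P (4 states):
  p0 = b.((0 + 0) | c.0 + 0 | 0 | (0 + 0)) + c.0 → —b→ p1, —c→ p2
  p1 = (0 + 0) | c.0 + 0 | 0 | (0 + 0) → —c→ p3
  p2 = 0 → stopped
  p3 = (0 + 0) | 0 → stopped
Reachable graph of Q (3 states):
  q0 = b.((0 + 0) | c.0 + 0 | 0 | (0 + 0)) → —b→ q1
  q1 = (0 + 0) | c.0 + 0 | 0 | (0 + 0) → —c→ q2
  q2 = (0 + 0) | 0 → stopped
Partition-refinement fixed point:
  B0 = {p0}
  B1 = {p1, q1}
  B2 = {p2, p3, q2}
  B3 = {q0}
p0 ∈ B0, q0 ∈ B3 → different blocks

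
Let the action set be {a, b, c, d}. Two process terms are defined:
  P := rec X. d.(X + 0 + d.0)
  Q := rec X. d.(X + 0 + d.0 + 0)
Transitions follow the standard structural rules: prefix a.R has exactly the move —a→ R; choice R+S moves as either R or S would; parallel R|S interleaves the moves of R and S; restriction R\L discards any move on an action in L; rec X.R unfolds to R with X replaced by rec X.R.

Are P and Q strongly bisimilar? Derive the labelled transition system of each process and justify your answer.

YES

Reachable graph of P (3 states):
  p0 = rec X. d.(X + 0 + d.0) → -d-> p1
  p1 = (rec X. d.(X + 0 + d.0)) + 0 + d.0 → -d-> p1, -d-> p2
  p2 = 0 → ∅
Reachable graph of Q (3 states):
  q0 = rec X. d.(X + 0 + d.0 + 0) → -d-> q1
  q1 = (rec X. d.(X + 0 + d.0 + 0)) + 0 + d.0 + 0 → -d-> q1, -d-> q2
  q2 = 0 → ∅
Coarsest stable partition (strong bisimilarity classes):
  B0 = {p0, q0}
  B1 = {p1, q1}
  B2 = {p2, q2}
p0 ∈ B0, q0 ∈ B0 → same block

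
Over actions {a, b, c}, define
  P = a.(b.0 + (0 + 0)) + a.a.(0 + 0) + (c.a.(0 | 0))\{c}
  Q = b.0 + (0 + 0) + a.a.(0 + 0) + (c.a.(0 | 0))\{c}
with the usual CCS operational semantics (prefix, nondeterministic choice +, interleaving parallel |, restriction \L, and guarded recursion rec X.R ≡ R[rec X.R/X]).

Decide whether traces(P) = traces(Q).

Reachable graph of P (5 states):
  p0 = a.(b.0 + (0 + 0)) + a.a.(0 + 0) + (c.a.(0 | 0))\{c} :: --a--▸ p1, --a--▸ p2
  p1 = a.(0 + 0) :: --a--▸ p3
  p2 = b.0 + (0 + 0) :: --b--▸ p4
  p3 = 0 + 0 :: stopped
  p4 = 0 :: stopped
Reachable graph of Q (4 states):
  q0 = b.0 + (0 + 0) + a.a.(0 + 0) + (c.a.(0 | 0))\{c} :: --a--▸ q1, --b--▸ q2
  q1 = a.(0 + 0) :: --a--▸ q3
  q2 = 0 :: stopped
  q3 = 0 + 0 :: stopped
Trace ⟨ab⟩ through P, begin at {p0}:
  step 1 (a): {p1, p2}
  step 2 (b): {p4}
  ✓ P
Trace ⟨ab⟩ through Q, begin at {q0}:
  step 1 (a): {q1}
  step 2 (b): ∅ (Q stuck)

traces(P) ≠ traces(Q) — witness ⟨ab⟩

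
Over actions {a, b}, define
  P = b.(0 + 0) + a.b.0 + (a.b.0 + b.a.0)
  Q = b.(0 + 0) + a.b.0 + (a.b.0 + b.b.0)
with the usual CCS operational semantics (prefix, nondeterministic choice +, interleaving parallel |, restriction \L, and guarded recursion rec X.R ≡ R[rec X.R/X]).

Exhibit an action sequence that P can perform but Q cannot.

P's transition system — 5 states:
  u0 = b.(0 + 0) + a.b.0 + (a.b.0 + b.a.0) | —a→ u1, —b→ u2, —b→ u3
  u1 = b.0 | —b→ u4
  u2 = 0 + 0 | ·
  u3 = a.0 | —a→ u4
  u4 = 0 | ·
Q's transition system — 4 states:
  v0 = b.(0 + 0) + a.b.0 + (a.b.0 + b.b.0) | —a→ v1, —b→ v1, —b→ v2
  v1 = b.0 | —b→ v3
  v2 = 0 + 0 | ·
  v3 = 0 | ·
Run σ = ⟨ba⟩ on P: start {u0}
  step 1 (b): {u2, u3}
  step 2 (a): {u4}
  P completes σ.
Run σ = ⟨ba⟩ on Q: start {v0}
  step 1 (b): {v1, v2}
  step 2 (a): ∅  — Q cannot continue

ba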